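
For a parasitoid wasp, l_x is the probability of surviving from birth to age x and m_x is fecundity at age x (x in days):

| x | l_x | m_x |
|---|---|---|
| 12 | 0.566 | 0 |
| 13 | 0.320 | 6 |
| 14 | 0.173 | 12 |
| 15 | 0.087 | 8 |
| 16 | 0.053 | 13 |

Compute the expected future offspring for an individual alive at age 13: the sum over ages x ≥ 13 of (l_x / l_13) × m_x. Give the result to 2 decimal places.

l_13 = 0.320. Conditional survival from age 13 to x is l_x / l_13.
  x=13: (0.320/0.320) × 6 = 6.0000
  x=14: (0.173/0.320) × 12 = 6.4875
  x=15: (0.087/0.320) × 8 = 2.1750
  x=16: (0.053/0.320) × 13 = 2.1531
Sum = 6.0000 + 6.4875 + 2.1750 + 2.1531 = 16.8156

16.82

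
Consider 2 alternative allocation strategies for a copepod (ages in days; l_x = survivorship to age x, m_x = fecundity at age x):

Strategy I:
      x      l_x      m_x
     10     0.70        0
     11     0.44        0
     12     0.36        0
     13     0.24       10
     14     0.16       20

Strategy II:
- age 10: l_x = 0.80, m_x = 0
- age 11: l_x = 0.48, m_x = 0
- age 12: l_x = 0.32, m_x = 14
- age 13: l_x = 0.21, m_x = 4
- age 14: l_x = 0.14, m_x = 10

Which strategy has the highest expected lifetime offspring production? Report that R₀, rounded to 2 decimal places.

6.72

Strategy I: R₀ = 0.70×0 + 0.44×0 + 0.36×0 + 0.24×10 + 0.16×20 = 5.6000
Strategy II: R₀ = 0.80×0 + 0.48×0 + 0.32×14 + 0.21×4 + 0.14×10 = 6.7200
Highest R₀: strategy II with 6.7200.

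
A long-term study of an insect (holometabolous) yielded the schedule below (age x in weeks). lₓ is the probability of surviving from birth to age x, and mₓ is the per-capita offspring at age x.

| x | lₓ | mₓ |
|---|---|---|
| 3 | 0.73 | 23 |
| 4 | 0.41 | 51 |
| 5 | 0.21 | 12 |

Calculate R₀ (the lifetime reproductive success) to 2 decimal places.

40.22

R₀ = Σ lₓ mₓ:
  age 3: 0.73 × 23 = 16.7900
  age 4: 0.41 × 51 = 20.9100
  age 5: 0.21 × 12 = 2.5200
R₀ = 16.7900 + 20.9100 + 2.5200 = 40.2200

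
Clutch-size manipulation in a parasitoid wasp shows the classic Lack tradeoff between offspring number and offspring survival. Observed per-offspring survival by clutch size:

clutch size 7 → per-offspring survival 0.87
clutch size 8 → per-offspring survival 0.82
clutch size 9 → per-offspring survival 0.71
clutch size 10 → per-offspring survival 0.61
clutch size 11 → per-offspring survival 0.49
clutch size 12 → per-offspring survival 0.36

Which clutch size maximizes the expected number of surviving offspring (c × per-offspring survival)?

8

Expected surviving offspring = c × s(c):
  c=7: 7 × 0.87 = 6.090
  c=8: 8 × 0.82 = 6.560
  c=9: 9 × 0.71 = 6.390
  c=10: 10 × 0.61 = 6.100
  c=11: 11 × 0.49 = 5.390
  c=12: 12 × 0.36 = 4.320
Maximum at c = 8 (6.560 surviving offspring).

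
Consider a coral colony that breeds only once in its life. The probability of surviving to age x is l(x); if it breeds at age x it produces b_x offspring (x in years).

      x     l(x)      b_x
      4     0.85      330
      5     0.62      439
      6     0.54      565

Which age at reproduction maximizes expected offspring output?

6

Expected offspring if breeding at age x = l(x) × b_x:
  age 4: 0.85 × 330 = 280.500
  age 5: 0.62 × 439 = 272.180
  age 6: 0.54 × 565 = 305.100
Maximum at age 6 (305.100).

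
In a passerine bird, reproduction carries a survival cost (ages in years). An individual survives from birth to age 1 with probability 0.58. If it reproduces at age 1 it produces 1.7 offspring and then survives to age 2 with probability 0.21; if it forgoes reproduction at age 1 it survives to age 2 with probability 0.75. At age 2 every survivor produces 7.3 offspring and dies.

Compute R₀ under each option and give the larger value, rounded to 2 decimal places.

3.18

breed at age 1: R₀ = 0.58 × (1.7 + 0.21 × 7.3) = 0.58 × 3.2330 = 1.8751
delay to age 2: R₀ = 0.58 × (0.75 × 7.3) = 0.58 × 5.4750 = 3.1755
Higher: delay to age 2 (3.1755).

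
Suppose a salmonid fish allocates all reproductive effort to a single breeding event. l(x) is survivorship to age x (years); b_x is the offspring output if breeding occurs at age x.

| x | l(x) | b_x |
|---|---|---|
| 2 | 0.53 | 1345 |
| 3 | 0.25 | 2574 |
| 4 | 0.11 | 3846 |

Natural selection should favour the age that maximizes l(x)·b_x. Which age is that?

2

Expected offspring if breeding at age x = l(x) × b_x:
  age 2: 0.53 × 1345 = 712.850
  age 3: 0.25 × 2574 = 643.500
  age 4: 0.11 × 3846 = 423.060
Maximum at age 2 (712.850).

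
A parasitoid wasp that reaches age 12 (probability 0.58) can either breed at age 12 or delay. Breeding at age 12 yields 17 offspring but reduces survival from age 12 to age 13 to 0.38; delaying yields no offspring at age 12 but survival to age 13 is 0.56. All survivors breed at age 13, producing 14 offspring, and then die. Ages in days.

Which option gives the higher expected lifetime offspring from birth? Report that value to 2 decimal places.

12.95

breed at age 12: R₀ = 0.58 × (17 + 0.38 × 14) = 0.58 × 22.3200 = 12.9456
delay to age 13: R₀ = 0.58 × (0.56 × 14) = 0.58 × 7.8400 = 4.5472
Higher: breed at age 12 (12.9456).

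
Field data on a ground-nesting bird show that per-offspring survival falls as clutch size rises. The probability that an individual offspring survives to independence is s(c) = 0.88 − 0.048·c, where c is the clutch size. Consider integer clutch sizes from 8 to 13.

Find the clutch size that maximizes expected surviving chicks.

9

Expected surviving chicks = c × s(c):
  c=8: 8 × 0.496 = 3.968
  c=9: 9 × 0.448 = 4.032
  c=10: 10 × 0.400 = 4.000
  c=11: 11 × 0.352 = 3.872
  c=12: 12 × 0.304 = 3.648
  c=13: 13 × 0.256 = 3.328
Maximum at c = 9 (4.032 surviving chicks).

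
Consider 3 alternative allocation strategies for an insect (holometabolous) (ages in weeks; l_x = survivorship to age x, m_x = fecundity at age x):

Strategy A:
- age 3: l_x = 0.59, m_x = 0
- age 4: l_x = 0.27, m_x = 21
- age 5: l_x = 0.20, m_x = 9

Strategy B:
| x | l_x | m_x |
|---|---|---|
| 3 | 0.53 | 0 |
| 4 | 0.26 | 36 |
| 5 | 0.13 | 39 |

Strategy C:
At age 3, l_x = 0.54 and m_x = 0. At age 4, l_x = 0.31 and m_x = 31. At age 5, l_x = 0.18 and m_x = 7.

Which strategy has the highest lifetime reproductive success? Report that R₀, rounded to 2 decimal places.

Strategy A: R₀ = 0.59×0 + 0.27×21 + 0.20×9 = 7.4700
Strategy B: R₀ = 0.53×0 + 0.26×36 + 0.13×39 = 14.4300
Strategy C: R₀ = 0.54×0 + 0.31×31 + 0.18×7 = 10.8700
Highest R₀: strategy B with 14.4300.

14.43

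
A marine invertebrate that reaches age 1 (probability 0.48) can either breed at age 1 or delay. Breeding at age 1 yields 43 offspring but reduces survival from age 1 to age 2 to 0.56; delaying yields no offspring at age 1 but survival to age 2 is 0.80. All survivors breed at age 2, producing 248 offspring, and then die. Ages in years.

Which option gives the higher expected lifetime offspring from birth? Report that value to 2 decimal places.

breed at age 1: R₀ = 0.48 × (43 + 0.56 × 248) = 0.48 × 181.8800 = 87.3024
delay to age 2: R₀ = 0.48 × (0.80 × 248) = 0.48 × 198.4000 = 95.2320
Higher: delay to age 2 (95.2320).

95.23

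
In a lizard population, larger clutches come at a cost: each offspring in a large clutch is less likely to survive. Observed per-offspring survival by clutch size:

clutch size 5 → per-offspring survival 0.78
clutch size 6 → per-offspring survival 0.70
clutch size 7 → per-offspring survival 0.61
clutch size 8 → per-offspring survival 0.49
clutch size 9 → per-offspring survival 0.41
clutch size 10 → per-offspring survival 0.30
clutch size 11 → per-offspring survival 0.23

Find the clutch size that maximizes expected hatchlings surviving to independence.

7

Expected hatchlings surviving to independence = c × s(c):
  c=5: 5 × 0.78 = 3.900
  c=6: 6 × 0.70 = 4.200
  c=7: 7 × 0.61 = 4.270
  c=8: 8 × 0.49 = 3.920
  c=9: 9 × 0.41 = 3.690
  c=10: 10 × 0.30 = 3.000
  c=11: 11 × 0.23 = 2.530
Maximum at c = 7 (4.270 hatchlings surviving to independence).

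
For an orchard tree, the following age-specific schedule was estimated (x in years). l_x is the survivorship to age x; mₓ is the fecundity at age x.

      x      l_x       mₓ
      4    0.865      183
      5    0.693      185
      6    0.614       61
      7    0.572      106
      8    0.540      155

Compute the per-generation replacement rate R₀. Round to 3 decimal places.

R₀ = Σ l_x mₓ:
  age 4: 0.865 × 183 = 158.2950
  age 5: 0.693 × 185 = 128.2050
  age 6: 0.614 × 61 = 37.4540
  age 7: 0.572 × 106 = 60.6320
  age 8: 0.540 × 155 = 83.7000
R₀ = 158.2950 + 128.2050 + 37.4540 + 60.6320 + 83.7000 = 468.2860

468.286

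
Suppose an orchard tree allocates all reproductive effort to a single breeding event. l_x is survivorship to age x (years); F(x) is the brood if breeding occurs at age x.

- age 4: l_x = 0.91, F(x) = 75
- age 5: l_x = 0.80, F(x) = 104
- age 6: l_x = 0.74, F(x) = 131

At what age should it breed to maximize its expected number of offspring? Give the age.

Expected offspring if breeding at age x = l_x × F(x):
  age 4: 0.91 × 75 = 68.250
  age 5: 0.80 × 104 = 83.200
  age 6: 0.74 × 131 = 96.940
Maximum at age 6 (96.940).

6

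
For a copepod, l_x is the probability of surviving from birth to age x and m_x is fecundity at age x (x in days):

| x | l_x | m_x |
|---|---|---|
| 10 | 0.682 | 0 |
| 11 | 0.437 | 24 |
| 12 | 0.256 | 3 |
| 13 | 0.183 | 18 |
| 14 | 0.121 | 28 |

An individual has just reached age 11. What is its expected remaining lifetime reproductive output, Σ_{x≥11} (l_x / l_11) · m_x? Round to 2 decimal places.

41.05

l_11 = 0.437. Conditional survival from age 11 to x is l_x / l_11.
  x=11: (0.437/0.437) × 24 = 24.0000
  x=12: (0.256/0.437) × 3 = 1.7574
  x=13: (0.183/0.437) × 18 = 7.5378
  x=14: (0.121/0.437) × 28 = 7.7529
Sum = 24.0000 + 1.7574 + 7.5378 + 7.7529 = 41.0481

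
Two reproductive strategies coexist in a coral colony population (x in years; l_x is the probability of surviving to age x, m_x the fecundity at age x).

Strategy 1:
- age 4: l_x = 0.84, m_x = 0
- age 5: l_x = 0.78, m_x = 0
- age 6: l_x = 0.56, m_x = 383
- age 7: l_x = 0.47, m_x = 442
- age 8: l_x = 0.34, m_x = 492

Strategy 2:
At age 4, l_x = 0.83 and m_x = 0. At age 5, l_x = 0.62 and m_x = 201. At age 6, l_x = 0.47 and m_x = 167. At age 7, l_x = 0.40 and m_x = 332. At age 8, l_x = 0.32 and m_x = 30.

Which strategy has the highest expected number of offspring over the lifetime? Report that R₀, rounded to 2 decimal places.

589.50

Strategy 1: R₀ = 0.84×0 + 0.78×0 + 0.56×383 + 0.47×442 + 0.34×492 = 589.5000
Strategy 2: R₀ = 0.83×0 + 0.62×201 + 0.47×167 + 0.40×332 + 0.32×30 = 345.5100
Highest R₀: strategy 1 with 589.5000.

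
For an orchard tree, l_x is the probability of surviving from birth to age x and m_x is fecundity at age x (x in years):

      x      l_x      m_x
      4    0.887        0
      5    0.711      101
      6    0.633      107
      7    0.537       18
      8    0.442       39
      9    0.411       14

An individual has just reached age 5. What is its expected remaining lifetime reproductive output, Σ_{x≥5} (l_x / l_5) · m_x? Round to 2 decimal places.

242.19

l_5 = 0.711. Conditional survival from age 5 to x is l_x / l_5.
  x=5: (0.711/0.711) × 101 = 101.0000
  x=6: (0.633/0.711) × 107 = 95.2616
  x=7: (0.537/0.711) × 18 = 13.5949
  x=8: (0.442/0.711) × 39 = 24.2447
  x=9: (0.411/0.711) × 14 = 8.0928
Sum = 101.0000 + 95.2616 + 13.5949 + 24.2447 + 8.0928 = 242.1941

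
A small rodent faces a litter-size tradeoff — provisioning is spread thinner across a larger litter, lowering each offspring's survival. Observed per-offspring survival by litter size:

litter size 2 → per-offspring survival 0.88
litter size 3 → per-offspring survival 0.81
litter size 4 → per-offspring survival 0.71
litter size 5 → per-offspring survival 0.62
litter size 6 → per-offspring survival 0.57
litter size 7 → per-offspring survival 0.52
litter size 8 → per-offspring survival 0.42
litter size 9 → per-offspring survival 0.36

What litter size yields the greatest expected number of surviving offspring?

Expected surviving offspring = c × s(c):
  c=2: 2 × 0.88 = 1.760
  c=3: 3 × 0.81 = 2.430
  c=4: 4 × 0.71 = 2.840
  c=5: 5 × 0.62 = 3.100
  c=6: 6 × 0.57 = 3.420
  c=7: 7 × 0.52 = 3.640
  c=8: 8 × 0.42 = 3.360
  c=9: 9 × 0.36 = 3.240
Maximum at c = 7 (3.640 surviving offspring).

7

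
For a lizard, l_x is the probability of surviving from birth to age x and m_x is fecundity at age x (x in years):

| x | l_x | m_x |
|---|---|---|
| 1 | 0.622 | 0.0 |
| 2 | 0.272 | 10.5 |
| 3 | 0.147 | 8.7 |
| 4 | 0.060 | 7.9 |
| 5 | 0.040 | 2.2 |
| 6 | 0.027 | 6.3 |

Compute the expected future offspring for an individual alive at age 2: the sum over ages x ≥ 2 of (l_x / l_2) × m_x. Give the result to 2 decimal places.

17.89

l_2 = 0.272. Conditional survival from age 2 to x is l_x / l_2.
  x=2: (0.272/0.272) × 10.5 = 10.5000
  x=3: (0.147/0.272) × 8.7 = 4.7018
  x=4: (0.060/0.272) × 7.9 = 1.7426
  x=5: (0.040/0.272) × 2.2 = 0.3235
  x=6: (0.027/0.272) × 6.3 = 0.6254
Sum = 10.5000 + 4.7018 + 1.7426 + 0.3235 + 0.6254 = 17.8934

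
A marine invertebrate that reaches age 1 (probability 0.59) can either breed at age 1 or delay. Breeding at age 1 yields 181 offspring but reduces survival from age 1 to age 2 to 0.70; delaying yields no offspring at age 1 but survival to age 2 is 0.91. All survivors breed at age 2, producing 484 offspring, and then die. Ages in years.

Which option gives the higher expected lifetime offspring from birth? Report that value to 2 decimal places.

306.68

breed at age 1: R₀ = 0.59 × (181 + 0.70 × 484) = 0.59 × 519.8000 = 306.6820
delay to age 2: R₀ = 0.59 × (0.91 × 484) = 0.59 × 440.4400 = 259.8596
Higher: breed at age 1 (306.6820).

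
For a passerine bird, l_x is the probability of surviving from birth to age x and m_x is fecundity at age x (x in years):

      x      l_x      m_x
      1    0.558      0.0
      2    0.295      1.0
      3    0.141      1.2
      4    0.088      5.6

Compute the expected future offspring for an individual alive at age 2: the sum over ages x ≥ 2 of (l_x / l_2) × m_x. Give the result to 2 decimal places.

3.24

l_2 = 0.295. Conditional survival from age 2 to x is l_x / l_2.
  x=2: (0.295/0.295) × 1.0 = 1.0000
  x=3: (0.141/0.295) × 1.2 = 0.5736
  x=4: (0.088/0.295) × 5.6 = 1.6705
Sum = 1.0000 + 0.5736 + 1.6705 = 3.2441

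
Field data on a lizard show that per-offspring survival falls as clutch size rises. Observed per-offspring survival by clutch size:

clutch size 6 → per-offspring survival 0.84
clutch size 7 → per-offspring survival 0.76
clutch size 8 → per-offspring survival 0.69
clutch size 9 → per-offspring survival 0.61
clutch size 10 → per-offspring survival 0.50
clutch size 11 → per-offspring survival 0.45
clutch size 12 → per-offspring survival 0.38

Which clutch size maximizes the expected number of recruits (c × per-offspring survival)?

Expected recruits = c × s(c):
  c=6: 6 × 0.84 = 5.040
  c=7: 7 × 0.76 = 5.320
  c=8: 8 × 0.69 = 5.520
  c=9: 9 × 0.61 = 5.490
  c=10: 10 × 0.50 = 5.000
  c=11: 11 × 0.45 = 4.950
  c=12: 12 × 0.38 = 4.560
Maximum at c = 8 (5.520 recruits).

8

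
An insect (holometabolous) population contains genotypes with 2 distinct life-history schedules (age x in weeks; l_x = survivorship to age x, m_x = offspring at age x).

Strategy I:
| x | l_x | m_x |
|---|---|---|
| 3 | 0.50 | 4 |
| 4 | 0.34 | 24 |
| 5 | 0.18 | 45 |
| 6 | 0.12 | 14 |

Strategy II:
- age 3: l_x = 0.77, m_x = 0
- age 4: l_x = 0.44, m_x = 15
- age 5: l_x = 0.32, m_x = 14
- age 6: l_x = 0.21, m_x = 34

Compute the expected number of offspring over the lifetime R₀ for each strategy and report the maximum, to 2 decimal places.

Strategy I: R₀ = 0.50×4 + 0.34×24 + 0.18×45 + 0.12×14 = 19.9400
Strategy II: R₀ = 0.77×0 + 0.44×15 + 0.32×14 + 0.21×34 = 18.2200
Highest R₀: strategy I with 19.9400.

19.94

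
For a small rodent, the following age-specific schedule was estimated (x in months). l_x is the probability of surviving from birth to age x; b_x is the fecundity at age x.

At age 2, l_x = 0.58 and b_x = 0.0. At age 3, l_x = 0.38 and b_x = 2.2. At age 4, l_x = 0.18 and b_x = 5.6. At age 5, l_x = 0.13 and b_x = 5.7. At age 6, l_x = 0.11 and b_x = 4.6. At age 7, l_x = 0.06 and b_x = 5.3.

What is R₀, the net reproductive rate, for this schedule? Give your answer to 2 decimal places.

R₀ = Σ l_x b_x:
  age 2: 0.58 × 0.0 = 0.0000
  age 3: 0.38 × 2.2 = 0.8360
  age 4: 0.18 × 5.6 = 1.0080
  age 5: 0.13 × 5.7 = 0.7410
  age 6: 0.11 × 4.6 = 0.5060
  age 7: 0.06 × 5.3 = 0.3180
R₀ = 0.0000 + 0.8360 + 1.0080 + 0.7410 + 0.5060 + 0.3180 = 3.4090

3.41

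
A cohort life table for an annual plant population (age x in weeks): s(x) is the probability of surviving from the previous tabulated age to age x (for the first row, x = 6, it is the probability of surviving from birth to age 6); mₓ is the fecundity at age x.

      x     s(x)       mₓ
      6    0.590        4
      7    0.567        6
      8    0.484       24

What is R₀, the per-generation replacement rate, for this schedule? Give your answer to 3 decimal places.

Survivorship from birth: l_x = s_6·s_7·…·s_x.
  l_6 = 0.59000
  l_7 = 0.33453
  l_8 = 0.16191
R₀ = Σ l_x mₓ:
  age 6: 0.59000 × 4 = 2.3600
  age 7: 0.33453 × 6 = 2.0072
  age 8: 0.16191 × 24 = 3.8858
R₀ = 2.3600 + 2.0072 + 3.8858 = 8.2530

8.253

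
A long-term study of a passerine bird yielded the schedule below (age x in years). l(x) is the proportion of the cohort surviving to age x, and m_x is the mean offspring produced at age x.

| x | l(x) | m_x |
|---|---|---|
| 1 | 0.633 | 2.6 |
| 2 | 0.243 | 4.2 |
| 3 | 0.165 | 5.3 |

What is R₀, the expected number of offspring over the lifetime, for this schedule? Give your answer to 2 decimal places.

R₀ = Σ l(x) m_x:
  age 1: 0.633 × 2.6 = 1.6458
  age 2: 0.243 × 4.2 = 1.0206
  age 3: 0.165 × 5.3 = 0.8745
R₀ = 1.6458 + 1.0206 + 0.8745 = 3.5409

3.54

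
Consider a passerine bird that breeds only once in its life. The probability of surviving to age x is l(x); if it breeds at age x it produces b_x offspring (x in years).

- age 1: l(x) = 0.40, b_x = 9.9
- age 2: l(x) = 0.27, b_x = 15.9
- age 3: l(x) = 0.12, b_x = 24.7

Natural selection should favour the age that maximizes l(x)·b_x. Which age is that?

2

Expected offspring if breeding at age x = l(x) × b_x:
  age 1: 0.40 × 9.9 = 3.960
  age 2: 0.27 × 15.9 = 4.293
  age 3: 0.12 × 24.7 = 2.964
Maximum at age 2 (4.293).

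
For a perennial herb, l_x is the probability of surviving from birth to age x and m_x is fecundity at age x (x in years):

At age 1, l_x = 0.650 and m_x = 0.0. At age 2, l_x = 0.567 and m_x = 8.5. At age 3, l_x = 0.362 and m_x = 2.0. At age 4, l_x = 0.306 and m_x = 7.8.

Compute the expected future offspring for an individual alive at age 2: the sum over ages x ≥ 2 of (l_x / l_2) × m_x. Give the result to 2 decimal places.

l_2 = 0.567. Conditional survival from age 2 to x is l_x / l_2.
  x=2: (0.567/0.567) × 8.5 = 8.5000
  x=3: (0.362/0.567) × 2.0 = 1.2769
  x=4: (0.306/0.567) × 7.8 = 4.2095
Sum = 8.5000 + 1.2769 + 4.2095 = 13.9864

13.99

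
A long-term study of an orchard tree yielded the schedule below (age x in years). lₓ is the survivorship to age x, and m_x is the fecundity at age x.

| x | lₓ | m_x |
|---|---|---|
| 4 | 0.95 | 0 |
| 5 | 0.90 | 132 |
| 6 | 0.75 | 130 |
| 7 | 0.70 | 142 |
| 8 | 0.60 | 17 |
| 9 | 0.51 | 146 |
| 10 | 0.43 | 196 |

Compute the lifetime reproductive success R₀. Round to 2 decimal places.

R₀ = Σ lₓ m_x:
  age 4: 0.95 × 0 = 0.0000
  age 5: 0.90 × 132 = 118.8000
  age 6: 0.75 × 130 = 97.5000
  age 7: 0.70 × 142 = 99.4000
  age 8: 0.60 × 17 = 10.2000
  age 9: 0.51 × 146 = 74.4600
  age 10: 0.43 × 196 = 84.2800
R₀ = 0.0000 + 118.8000 + 97.5000 + 99.4000 + 10.2000 + 74.4600 + 84.2800 = 484.6400

484.64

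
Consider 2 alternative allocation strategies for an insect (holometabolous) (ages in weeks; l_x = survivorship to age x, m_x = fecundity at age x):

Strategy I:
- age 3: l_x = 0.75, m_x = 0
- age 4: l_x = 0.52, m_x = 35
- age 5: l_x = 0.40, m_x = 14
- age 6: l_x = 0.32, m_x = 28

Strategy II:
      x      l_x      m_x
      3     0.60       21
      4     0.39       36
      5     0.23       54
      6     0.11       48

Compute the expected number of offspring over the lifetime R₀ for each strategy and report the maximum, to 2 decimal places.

44.34

Strategy I: R₀ = 0.75×0 + 0.52×35 + 0.40×14 + 0.32×28 = 32.7600
Strategy II: R₀ = 0.60×21 + 0.39×36 + 0.23×54 + 0.11×48 = 44.3400
Highest R₀: strategy II with 44.3400.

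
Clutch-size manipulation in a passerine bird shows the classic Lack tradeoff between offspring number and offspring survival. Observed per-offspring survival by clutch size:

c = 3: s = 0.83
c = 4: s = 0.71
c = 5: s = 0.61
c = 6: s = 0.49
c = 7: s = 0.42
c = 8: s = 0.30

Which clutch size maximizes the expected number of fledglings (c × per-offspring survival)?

Expected fledglings = c × s(c):
  c=3: 3 × 0.83 = 2.490
  c=4: 4 × 0.71 = 2.840
  c=5: 5 × 0.61 = 3.050
  c=6: 6 × 0.49 = 2.940
  c=7: 7 × 0.42 = 2.940
  c=8: 8 × 0.30 = 2.400
Maximum at c = 5 (3.050 fledglings).

5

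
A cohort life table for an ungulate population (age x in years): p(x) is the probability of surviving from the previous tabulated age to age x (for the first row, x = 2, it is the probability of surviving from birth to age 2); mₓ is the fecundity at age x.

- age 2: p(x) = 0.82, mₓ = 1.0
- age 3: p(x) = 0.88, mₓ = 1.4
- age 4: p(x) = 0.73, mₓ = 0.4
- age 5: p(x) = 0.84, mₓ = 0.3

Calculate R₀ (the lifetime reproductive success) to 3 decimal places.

2.174

Survivorship from birth: l_x = p_2·p_3·…·p_x.
  l_2 = 0.82000
  l_3 = 0.72160
  l_4 = 0.52677
  l_5 = 0.44249
R₀ = Σ l_x mₓ:
  age 2: 0.82000 × 1.0 = 0.8200
  age 3: 0.72160 × 1.4 = 1.0102
  age 4: 0.52677 × 0.4 = 0.2107
  age 5: 0.44249 × 0.3 = 0.1327
R₀ = 0.8200 + 1.0102 + 0.2107 + 0.1327 = 2.1737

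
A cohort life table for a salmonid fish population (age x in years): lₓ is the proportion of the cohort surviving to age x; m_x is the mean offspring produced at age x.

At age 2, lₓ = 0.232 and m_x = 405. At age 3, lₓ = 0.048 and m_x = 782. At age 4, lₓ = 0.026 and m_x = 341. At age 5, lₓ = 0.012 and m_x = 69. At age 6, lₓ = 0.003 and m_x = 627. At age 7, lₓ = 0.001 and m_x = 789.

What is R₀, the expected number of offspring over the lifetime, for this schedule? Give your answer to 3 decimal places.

143.860

R₀ = Σ lₓ m_x:
  age 2: 0.232 × 405 = 93.9600
  age 3: 0.048 × 782 = 37.5360
  age 4: 0.026 × 341 = 8.8660
  age 5: 0.012 × 69 = 0.8280
  age 6: 0.003 × 627 = 1.8810
  age 7: 0.001 × 789 = 0.7890
R₀ = 93.9600 + 37.5360 + 8.8660 + 0.8280 + 1.8810 + 0.7890 = 143.8600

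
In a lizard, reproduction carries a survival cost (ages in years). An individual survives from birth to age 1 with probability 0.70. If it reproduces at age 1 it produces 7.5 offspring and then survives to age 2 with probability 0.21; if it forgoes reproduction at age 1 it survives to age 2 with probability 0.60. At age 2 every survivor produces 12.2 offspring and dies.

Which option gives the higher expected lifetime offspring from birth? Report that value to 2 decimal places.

breed at age 1: R₀ = 0.70 × (7.5 + 0.21 × 12.2) = 0.70 × 10.0620 = 7.0434
delay to age 2: R₀ = 0.70 × (0.60 × 12.2) = 0.70 × 7.3200 = 5.1240
Higher: breed at age 1 (7.0434).

7.04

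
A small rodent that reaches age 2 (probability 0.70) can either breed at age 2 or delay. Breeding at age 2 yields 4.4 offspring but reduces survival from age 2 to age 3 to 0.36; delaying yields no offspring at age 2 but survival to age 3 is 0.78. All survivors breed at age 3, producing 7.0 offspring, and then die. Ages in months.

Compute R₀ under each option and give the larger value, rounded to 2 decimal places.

breed at age 2: R₀ = 0.70 × (4.4 + 0.36 × 7.0) = 0.70 × 6.9200 = 4.8440
delay to age 3: R₀ = 0.70 × (0.78 × 7.0) = 0.70 × 5.4600 = 3.8220
Higher: breed at age 2 (4.8440).

4.84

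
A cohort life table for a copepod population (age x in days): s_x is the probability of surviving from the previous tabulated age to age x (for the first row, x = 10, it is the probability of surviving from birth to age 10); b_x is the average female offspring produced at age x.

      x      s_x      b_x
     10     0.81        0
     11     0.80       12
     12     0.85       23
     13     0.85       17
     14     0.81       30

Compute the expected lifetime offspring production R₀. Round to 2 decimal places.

Survivorship from birth: l_x = s_10·s_11·…·s_x.
  l_10 = 0.81000
  l_11 = 0.64800
  l_12 = 0.55080
  l_13 = 0.46818
  l_14 = 0.37923
R₀ = Σ l_x b_x:
  age 10: 0.81000 × 0 = 0.0000
  age 11: 0.64800 × 12 = 7.7760
  age 12: 0.55080 × 23 = 12.6684
  age 13: 0.46818 × 17 = 7.9591
  age 14: 0.37923 × 30 = 11.3769
R₀ = 0.0000 + 7.7760 + 12.6684 + 7.9591 + 11.3769 = 39.7804

39.78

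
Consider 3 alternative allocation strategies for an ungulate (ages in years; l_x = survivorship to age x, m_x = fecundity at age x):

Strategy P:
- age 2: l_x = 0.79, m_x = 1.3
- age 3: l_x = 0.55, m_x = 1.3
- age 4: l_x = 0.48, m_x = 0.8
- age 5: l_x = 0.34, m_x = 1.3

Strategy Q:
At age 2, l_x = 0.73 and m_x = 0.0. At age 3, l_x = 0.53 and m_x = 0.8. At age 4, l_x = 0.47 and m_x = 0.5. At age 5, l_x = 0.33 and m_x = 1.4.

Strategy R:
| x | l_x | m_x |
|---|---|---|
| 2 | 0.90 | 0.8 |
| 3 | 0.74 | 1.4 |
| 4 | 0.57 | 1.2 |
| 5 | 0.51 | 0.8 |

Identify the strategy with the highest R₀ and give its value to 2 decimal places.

Strategy P: R₀ = 0.79×1.3 + 0.55×1.3 + 0.48×0.8 + 0.34×1.3 = 2.5680
Strategy Q: R₀ = 0.73×0.0 + 0.53×0.8 + 0.47×0.5 + 0.33×1.4 = 1.1210
Strategy R: R₀ = 0.90×0.8 + 0.74×1.4 + 0.57×1.2 + 0.51×0.8 = 2.8480
Highest R₀: strategy R with 2.8480.

2.85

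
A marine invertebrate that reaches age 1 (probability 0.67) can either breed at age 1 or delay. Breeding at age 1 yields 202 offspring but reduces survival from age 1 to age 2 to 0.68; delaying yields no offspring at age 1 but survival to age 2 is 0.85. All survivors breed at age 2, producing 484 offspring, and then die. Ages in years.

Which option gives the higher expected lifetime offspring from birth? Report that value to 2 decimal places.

breed at age 1: R₀ = 0.67 × (202 + 0.68 × 484) = 0.67 × 531.1200 = 355.8504
delay to age 2: R₀ = 0.67 × (0.85 × 484) = 0.67 × 411.4000 = 275.6380
Higher: breed at age 1 (355.8504).

355.85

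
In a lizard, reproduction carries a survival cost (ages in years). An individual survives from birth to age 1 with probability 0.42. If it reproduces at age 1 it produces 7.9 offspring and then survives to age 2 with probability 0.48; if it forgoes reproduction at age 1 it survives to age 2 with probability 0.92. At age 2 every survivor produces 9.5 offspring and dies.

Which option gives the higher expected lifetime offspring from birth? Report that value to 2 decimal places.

breed at age 1: R₀ = 0.42 × (7.9 + 0.48 × 9.5) = 0.42 × 12.4600 = 5.2332
delay to age 2: R₀ = 0.42 × (0.92 × 9.5) = 0.42 × 8.7400 = 3.6708
Higher: breed at age 1 (5.2332).

5.23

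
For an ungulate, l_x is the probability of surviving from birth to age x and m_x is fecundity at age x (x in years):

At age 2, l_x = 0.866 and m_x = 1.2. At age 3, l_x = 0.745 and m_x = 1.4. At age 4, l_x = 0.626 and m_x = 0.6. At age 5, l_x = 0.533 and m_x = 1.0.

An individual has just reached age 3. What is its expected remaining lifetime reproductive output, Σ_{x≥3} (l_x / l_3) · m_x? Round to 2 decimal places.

2.62

l_3 = 0.745. Conditional survival from age 3 to x is l_x / l_3.
  x=3: (0.745/0.745) × 1.4 = 1.4000
  x=4: (0.626/0.745) × 0.6 = 0.5042
  x=5: (0.533/0.745) × 1.0 = 0.7154
Sum = 1.4000 + 0.5042 + 0.7154 = 2.6196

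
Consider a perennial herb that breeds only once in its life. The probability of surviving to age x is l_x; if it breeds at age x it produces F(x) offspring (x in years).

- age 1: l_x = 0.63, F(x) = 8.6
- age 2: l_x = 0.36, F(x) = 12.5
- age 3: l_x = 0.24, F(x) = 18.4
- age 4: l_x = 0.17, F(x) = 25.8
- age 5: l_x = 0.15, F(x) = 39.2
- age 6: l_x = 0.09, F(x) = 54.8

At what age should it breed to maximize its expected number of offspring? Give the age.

5

Expected offspring if breeding at age x = l_x × F(x):
  age 1: 0.63 × 8.6 = 5.418
  age 2: 0.36 × 12.5 = 4.500
  age 3: 0.24 × 18.4 = 4.416
  age 4: 0.17 × 25.8 = 4.386
  age 5: 0.15 × 39.2 = 5.880
  age 6: 0.09 × 54.8 = 4.932
Maximum at age 5 (5.880).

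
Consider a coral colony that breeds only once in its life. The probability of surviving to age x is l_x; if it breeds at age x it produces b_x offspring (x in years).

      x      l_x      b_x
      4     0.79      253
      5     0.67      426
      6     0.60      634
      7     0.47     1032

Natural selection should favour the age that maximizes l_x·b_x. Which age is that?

7

Expected offspring if breeding at age x = l_x × b_x:
  age 4: 0.79 × 253 = 199.870
  age 5: 0.67 × 426 = 285.420
  age 6: 0.60 × 634 = 380.400
  age 7: 0.47 × 1032 = 485.040
Maximum at age 7 (485.040).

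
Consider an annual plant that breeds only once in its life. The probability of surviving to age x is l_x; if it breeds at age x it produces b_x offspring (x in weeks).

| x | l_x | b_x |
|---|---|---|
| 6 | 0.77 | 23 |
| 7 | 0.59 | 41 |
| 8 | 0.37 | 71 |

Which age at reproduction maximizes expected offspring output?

Expected offspring if breeding at age x = l_x × b_x:
  age 6: 0.77 × 23 = 17.710
  age 7: 0.59 × 41 = 24.190
  age 8: 0.37 × 71 = 26.270
Maximum at age 8 (26.270).

8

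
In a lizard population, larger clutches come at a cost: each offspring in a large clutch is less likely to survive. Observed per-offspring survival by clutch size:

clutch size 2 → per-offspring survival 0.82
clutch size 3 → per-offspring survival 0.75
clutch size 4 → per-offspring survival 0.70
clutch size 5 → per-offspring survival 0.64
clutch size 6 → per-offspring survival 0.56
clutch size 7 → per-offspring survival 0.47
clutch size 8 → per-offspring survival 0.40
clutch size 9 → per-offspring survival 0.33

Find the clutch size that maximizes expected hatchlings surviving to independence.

6

Expected hatchlings surviving to independence = c × s(c):
  c=2: 2 × 0.82 = 1.640
  c=3: 3 × 0.75 = 2.250
  c=4: 4 × 0.70 = 2.800
  c=5: 5 × 0.64 = 3.200
  c=6: 6 × 0.56 = 3.360
  c=7: 7 × 0.47 = 3.290
  c=8: 8 × 0.40 = 3.200
  c=9: 9 × 0.33 = 2.970
Maximum at c = 6 (3.360 hatchlings surviving to independence).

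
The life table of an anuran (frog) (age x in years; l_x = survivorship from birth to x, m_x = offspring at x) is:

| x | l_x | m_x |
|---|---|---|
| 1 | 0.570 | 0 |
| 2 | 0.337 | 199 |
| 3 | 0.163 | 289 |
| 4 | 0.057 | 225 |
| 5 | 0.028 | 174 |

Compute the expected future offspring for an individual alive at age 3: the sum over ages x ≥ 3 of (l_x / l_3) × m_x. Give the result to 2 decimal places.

397.57

l_3 = 0.163. Conditional survival from age 3 to x is l_x / l_3.
  x=3: (0.163/0.163) × 289 = 289.0000
  x=4: (0.057/0.163) × 225 = 78.6810
  x=5: (0.028/0.163) × 174 = 29.8896
Sum = 289.0000 + 78.6810 + 29.8896 = 397.5706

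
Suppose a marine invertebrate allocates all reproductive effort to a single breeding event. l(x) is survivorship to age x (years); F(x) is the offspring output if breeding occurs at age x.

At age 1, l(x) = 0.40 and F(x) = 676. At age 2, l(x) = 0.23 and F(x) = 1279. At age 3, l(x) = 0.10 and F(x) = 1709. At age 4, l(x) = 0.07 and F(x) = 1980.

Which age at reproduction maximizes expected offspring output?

2

Expected offspring if breeding at age x = l(x) × F(x):
  age 1: 0.40 × 676 = 270.400
  age 2: 0.23 × 1279 = 294.170
  age 3: 0.10 × 1709 = 170.900
  age 4: 0.07 × 1980 = 138.600
Maximum at age 2 (294.170).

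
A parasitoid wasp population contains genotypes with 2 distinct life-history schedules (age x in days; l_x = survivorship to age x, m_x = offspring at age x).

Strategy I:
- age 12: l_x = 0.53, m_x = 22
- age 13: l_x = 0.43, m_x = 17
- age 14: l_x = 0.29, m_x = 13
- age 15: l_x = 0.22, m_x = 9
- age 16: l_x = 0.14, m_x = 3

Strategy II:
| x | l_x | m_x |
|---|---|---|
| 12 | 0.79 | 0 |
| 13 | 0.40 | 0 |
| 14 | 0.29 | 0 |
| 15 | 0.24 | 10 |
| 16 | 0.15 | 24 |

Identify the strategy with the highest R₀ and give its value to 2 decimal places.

25.14

Strategy I: R₀ = 0.53×22 + 0.43×17 + 0.29×13 + 0.22×9 + 0.14×3 = 25.1400
Strategy II: R₀ = 0.79×0 + 0.40×0 + 0.29×0 + 0.24×10 + 0.15×24 = 6.0000
Highest R₀: strategy I with 25.1400.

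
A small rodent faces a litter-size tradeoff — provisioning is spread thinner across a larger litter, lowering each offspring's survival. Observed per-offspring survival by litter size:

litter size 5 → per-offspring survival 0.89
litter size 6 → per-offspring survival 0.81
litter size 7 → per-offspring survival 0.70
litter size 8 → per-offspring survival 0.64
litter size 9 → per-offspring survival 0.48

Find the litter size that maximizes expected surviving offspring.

Expected surviving offspring = c × s(c):
  c=5: 5 × 0.89 = 4.450
  c=6: 6 × 0.81 = 4.860
  c=7: 7 × 0.70 = 4.900
  c=8: 8 × 0.64 = 5.120
  c=9: 9 × 0.48 = 4.320
Maximum at c = 8 (5.120 surviving offspring).

8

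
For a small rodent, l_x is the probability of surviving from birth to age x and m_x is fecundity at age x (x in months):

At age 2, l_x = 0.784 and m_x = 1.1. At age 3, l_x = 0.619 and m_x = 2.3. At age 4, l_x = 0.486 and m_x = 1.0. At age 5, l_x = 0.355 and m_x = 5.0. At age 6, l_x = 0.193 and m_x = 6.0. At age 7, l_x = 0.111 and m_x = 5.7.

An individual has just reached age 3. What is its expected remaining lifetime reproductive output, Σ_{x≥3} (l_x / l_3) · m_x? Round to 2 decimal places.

8.85

l_3 = 0.619. Conditional survival from age 3 to x is l_x / l_3.
  x=3: (0.619/0.619) × 2.3 = 2.3000
  x=4: (0.486/0.619) × 1.0 = 0.7851
  x=5: (0.355/0.619) × 5.0 = 2.8675
  x=6: (0.193/0.619) × 6.0 = 1.8708
  x=7: (0.111/0.619) × 5.7 = 1.0221
Sum = 2.3000 + 0.7851 + 2.8675 + 1.8708 + 1.0221 = 8.8456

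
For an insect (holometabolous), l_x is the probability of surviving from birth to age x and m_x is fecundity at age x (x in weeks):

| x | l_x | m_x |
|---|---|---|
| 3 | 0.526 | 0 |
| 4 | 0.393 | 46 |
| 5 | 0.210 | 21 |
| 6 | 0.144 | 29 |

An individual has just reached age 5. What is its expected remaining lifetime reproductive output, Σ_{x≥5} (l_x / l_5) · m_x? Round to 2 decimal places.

l_5 = 0.210. Conditional survival from age 5 to x is l_x / l_5.
  x=5: (0.210/0.210) × 21 = 21.0000
  x=6: (0.144/0.210) × 29 = 19.8857
Sum = 21.0000 + 19.8857 = 40.8857

40.89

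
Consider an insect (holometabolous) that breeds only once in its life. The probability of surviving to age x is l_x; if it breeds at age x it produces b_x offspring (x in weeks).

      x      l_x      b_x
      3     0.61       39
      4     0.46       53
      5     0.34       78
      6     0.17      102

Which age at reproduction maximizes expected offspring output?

5

Expected offspring if breeding at age x = l_x × b_x:
  age 3: 0.61 × 39 = 23.790
  age 4: 0.46 × 53 = 24.380
  age 5: 0.34 × 78 = 26.520
  age 6: 0.17 × 102 = 17.340
Maximum at age 5 (26.520).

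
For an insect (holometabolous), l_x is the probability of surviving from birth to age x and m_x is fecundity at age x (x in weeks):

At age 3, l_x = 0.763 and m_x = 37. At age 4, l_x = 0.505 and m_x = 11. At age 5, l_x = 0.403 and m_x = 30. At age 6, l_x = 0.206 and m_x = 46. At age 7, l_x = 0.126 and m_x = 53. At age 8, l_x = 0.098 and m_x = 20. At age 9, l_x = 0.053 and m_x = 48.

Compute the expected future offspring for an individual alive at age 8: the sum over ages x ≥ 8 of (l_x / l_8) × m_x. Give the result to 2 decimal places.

45.96

l_8 = 0.098. Conditional survival from age 8 to x is l_x / l_8.
  x=8: (0.098/0.098) × 20 = 20.0000
  x=9: (0.053/0.098) × 48 = 25.9592
Sum = 20.0000 + 25.9592 = 45.9592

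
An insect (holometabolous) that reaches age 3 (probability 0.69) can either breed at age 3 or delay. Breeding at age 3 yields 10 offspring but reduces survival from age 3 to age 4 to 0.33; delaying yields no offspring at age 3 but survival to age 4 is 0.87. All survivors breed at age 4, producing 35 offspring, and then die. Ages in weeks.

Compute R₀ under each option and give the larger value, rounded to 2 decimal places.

breed at age 3: R₀ = 0.69 × (10 + 0.33 × 35) = 0.69 × 21.5500 = 14.8695
delay to age 4: R₀ = 0.69 × (0.87 × 35) = 0.69 × 30.4500 = 21.0105
Higher: delay to age 4 (21.0105).

21.01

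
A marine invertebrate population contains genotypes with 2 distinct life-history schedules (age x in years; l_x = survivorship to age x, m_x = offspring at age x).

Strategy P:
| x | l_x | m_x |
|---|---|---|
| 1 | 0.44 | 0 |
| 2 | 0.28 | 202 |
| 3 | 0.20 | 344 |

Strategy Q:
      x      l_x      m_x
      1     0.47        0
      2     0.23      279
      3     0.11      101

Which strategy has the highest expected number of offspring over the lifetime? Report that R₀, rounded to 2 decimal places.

125.36

Strategy P: R₀ = 0.44×0 + 0.28×202 + 0.20×344 = 125.3600
Strategy Q: R₀ = 0.47×0 + 0.23×279 + 0.11×101 = 75.2800
Highest R₀: strategy P with 125.3600.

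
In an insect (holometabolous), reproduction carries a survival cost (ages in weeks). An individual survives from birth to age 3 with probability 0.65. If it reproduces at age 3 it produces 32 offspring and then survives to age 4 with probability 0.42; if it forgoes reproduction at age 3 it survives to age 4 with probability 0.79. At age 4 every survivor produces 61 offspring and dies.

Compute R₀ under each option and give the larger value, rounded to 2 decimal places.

breed at age 3: R₀ = 0.65 × (32 + 0.42 × 61) = 0.65 × 57.6200 = 37.4530
delay to age 4: R₀ = 0.65 × (0.79 × 61) = 0.65 × 48.1900 = 31.3235
Higher: breed at age 3 (37.4530).

37.45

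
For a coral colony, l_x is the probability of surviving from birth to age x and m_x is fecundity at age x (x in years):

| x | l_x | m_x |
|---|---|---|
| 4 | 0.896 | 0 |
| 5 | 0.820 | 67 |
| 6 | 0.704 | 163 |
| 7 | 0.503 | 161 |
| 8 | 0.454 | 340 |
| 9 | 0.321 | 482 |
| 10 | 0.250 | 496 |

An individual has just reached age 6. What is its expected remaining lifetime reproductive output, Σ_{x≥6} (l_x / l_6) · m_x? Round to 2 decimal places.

893.21

l_6 = 0.704. Conditional survival from age 6 to x is l_x / l_6.
  x=6: (0.704/0.704) × 163 = 163.0000
  x=7: (0.503/0.704) × 161 = 115.0327
  x=8: (0.454/0.704) × 340 = 219.2614
  x=9: (0.321/0.704) × 482 = 219.7756
  x=10: (0.250/0.704) × 496 = 176.1364
Sum = 163.0000 + 115.0327 + 219.2614 + 219.7756 + 176.1364 = 893.2060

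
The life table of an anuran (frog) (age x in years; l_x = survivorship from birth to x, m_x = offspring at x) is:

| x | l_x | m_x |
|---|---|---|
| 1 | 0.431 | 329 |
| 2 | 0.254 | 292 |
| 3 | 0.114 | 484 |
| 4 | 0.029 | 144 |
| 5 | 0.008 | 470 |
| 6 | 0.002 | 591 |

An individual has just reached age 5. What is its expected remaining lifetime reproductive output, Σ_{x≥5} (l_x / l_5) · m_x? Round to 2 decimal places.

617.75

l_5 = 0.008. Conditional survival from age 5 to x is l_x / l_5.
  x=5: (0.008/0.008) × 470 = 470.0000
  x=6: (0.002/0.008) × 591 = 147.7500
Sum = 470.0000 + 147.7500 = 617.7500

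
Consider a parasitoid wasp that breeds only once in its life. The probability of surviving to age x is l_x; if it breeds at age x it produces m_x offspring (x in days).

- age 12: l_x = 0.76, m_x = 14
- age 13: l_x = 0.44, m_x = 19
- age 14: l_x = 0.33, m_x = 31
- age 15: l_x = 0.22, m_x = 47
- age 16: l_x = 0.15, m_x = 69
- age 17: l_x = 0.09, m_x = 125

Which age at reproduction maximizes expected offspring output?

17

Expected offspring if breeding at age x = l_x × m_x:
  age 12: 0.76 × 14 = 10.640
  age 13: 0.44 × 19 = 8.360
  age 14: 0.33 × 31 = 10.230
  age 15: 0.22 × 47 = 10.340
  age 16: 0.15 × 69 = 10.350
  age 17: 0.09 × 125 = 11.250
Maximum at age 17 (11.250).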